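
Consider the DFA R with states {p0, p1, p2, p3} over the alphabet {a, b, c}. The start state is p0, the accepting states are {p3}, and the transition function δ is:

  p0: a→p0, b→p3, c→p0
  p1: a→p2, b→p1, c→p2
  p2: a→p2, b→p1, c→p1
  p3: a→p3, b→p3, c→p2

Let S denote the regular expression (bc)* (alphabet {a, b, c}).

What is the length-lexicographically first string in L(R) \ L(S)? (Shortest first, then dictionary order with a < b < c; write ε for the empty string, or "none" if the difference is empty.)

b

The string b is accepted by R but not by S.
No shorter string lies in the difference, and b is the lexicographically first length-1 string in L(R) \ L(S).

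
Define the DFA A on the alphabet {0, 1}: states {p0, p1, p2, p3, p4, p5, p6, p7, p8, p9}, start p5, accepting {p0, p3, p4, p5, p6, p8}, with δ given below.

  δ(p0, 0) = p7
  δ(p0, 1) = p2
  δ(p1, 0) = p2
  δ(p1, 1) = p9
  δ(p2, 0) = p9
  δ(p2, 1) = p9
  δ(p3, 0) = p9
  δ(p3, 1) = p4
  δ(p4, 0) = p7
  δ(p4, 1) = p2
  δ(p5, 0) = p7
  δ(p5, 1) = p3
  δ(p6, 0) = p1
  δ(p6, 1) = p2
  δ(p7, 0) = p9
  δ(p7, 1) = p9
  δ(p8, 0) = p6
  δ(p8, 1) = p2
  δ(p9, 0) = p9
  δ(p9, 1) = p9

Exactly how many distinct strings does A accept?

The useful subgraph on states {p3, p4, p5} is acyclic, so L(A) is finite; the longest accepting path visits 3 useful states, giving maximum string length 2.
Counting accepting paths from p5 by length: 1 of length 0, 1 of length 1, 1 of length 2. Total 3.

3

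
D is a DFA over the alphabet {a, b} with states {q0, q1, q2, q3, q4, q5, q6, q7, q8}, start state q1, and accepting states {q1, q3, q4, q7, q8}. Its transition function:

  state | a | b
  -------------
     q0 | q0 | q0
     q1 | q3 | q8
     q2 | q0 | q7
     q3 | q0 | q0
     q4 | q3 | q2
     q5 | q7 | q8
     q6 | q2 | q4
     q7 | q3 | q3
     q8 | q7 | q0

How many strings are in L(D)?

6

The useful subgraph on states {q1, q3, q7, q8} is acyclic, so L(D) is finite; the longest accepting path visits 4 useful states, giving maximum string length 3.
Counting accepting paths from q1 by length: 1 of length 0, 2 of length 1, 1 of length 2, 2 of length 3. Total 6.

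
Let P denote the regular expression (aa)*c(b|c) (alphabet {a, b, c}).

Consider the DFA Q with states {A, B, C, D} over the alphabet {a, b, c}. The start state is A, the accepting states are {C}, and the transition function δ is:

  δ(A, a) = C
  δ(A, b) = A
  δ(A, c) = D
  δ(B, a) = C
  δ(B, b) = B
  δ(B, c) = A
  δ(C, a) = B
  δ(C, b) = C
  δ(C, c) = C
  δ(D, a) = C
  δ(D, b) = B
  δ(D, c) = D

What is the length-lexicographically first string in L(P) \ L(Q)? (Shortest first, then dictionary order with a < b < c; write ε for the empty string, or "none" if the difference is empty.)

The string cb is accepted by P but not by Q.
No shorter string lies in the difference, and cb is the lexicographically first length-2 string in L(P) \ L(Q).

cb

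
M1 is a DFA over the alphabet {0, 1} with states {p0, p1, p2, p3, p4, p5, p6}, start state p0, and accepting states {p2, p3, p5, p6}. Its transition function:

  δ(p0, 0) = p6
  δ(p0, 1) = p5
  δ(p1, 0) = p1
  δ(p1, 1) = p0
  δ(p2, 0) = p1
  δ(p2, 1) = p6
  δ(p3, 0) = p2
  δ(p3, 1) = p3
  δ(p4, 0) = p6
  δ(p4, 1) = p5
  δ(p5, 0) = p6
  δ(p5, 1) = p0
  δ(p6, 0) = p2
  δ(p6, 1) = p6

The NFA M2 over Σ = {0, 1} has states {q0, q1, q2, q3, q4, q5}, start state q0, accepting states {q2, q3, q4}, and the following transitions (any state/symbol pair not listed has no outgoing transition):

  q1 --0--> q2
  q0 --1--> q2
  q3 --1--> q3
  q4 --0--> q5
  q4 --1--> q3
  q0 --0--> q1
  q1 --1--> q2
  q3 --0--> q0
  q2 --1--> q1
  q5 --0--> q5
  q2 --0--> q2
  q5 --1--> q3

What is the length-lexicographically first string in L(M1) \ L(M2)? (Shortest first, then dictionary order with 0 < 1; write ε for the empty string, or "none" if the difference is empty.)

The string 0 is accepted by M1 but not by M2.
No shorter string lies in the difference, and 0 is the lexicographically first length-1 string in L(M1) \ L(M2).

0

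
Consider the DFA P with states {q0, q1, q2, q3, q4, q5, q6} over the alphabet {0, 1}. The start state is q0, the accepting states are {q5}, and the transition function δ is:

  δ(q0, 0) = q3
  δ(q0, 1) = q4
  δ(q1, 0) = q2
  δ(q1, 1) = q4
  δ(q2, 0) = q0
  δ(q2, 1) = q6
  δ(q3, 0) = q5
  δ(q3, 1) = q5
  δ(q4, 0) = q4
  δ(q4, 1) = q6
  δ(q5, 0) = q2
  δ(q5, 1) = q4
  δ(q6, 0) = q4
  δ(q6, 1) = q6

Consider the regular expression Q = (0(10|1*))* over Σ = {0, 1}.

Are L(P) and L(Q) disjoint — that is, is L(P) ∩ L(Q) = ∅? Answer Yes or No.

The string 00 is accepted by both P and Q.
Hence L(P) ∩ L(Q) ≠ ∅.

No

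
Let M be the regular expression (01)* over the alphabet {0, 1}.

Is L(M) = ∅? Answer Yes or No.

No

The empty string ε matches the expression, so it belongs to L(M).
Since L(M) contains at least one string, it is not empty.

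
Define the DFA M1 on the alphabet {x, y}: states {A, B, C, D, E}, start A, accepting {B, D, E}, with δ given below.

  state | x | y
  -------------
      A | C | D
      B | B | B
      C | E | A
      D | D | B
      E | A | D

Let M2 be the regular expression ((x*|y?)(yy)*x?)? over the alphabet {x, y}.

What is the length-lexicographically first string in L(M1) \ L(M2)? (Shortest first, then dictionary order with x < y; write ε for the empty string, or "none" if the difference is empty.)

The string xxy is accepted by M1 but not by M2.
No shorter string lies in the difference, and xxy is the lexicographically first length-3 string in L(M1) \ L(M2).

xxy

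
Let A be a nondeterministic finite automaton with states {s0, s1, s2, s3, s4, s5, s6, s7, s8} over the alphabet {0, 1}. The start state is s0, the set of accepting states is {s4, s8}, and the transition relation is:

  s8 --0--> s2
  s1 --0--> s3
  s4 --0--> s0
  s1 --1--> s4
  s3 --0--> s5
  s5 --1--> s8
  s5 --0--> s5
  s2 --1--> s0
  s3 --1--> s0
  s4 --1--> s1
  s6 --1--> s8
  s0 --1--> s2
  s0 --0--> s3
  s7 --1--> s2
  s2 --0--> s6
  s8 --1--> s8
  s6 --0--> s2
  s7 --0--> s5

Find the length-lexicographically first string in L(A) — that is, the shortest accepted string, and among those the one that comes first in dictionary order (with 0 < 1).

A breadth-first search from s0 reaches an accepting state first via the path s0 → s3 → s5 → s8 on input 001.
No string of length < 3 is accepted (BFS exhausts all shorter strings without reaching an accepting state), and 001 is the lexicographically least accepting string of length 3.

001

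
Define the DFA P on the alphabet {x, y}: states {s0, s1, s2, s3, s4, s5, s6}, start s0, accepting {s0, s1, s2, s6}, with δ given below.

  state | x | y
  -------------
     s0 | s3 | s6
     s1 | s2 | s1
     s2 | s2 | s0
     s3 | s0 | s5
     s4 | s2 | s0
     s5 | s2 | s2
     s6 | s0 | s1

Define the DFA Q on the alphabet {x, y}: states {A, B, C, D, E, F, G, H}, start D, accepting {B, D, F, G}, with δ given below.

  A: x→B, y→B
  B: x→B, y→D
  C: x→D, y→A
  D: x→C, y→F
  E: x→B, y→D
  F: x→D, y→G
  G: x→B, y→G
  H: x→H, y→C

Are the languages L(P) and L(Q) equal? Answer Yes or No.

Exploring the product automaton P × Q from the start pair (s0, D), following both machines on each input symbol, reaches 6 state pairs: (s0, D), (s3, C), (s6, F), (s5, A), (s1, G), (s2, B).
P accepts in {s0, s1, s2, s6} and Q accepts in {B, D, F, G}. In every reachable pair the two components are either both accepting — (s0, D), (s6, F), (s1, G), (s2, B) — or both non-accepting, so no string is accepted by exactly one of the machines: L(P) \ L(Q) and L(Q) \ L(P) are both empty.
Hence every string is accepted by P iff it is accepted by Q, and the two languages coincide.

Yes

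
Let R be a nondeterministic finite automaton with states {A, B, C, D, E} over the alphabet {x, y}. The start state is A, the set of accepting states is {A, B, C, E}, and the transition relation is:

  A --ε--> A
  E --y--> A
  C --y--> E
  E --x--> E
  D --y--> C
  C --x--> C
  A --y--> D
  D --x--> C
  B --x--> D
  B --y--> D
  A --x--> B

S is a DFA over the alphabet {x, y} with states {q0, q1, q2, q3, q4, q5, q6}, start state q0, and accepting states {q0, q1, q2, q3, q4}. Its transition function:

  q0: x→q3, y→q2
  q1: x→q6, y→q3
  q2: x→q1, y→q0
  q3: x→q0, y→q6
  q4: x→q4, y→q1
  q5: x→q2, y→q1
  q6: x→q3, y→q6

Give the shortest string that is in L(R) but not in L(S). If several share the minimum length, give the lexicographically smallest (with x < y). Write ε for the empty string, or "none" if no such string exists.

xyy

The string xyy is accepted by R but not by S.
No shorter string lies in the difference, and xyy is the lexicographically first length-3 string in L(R) \ L(S).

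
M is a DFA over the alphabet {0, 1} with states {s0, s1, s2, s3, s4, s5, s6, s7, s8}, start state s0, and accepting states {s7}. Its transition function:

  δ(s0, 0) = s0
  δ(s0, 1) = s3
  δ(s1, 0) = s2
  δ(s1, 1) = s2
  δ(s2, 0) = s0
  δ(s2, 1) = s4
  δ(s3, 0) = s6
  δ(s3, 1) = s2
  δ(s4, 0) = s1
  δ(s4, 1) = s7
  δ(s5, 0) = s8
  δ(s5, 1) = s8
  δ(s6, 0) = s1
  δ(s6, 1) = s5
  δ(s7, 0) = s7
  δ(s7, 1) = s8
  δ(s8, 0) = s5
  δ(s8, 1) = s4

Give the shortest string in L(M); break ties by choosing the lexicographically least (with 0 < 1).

A breadth-first search from s0 reaches an accepting state first via the path s0 → s3 → s2 → s4 → s7 on input 1111.
No string of length < 4 is accepted (BFS exhausts all shorter strings without reaching an accepting state), and 1111 is the lexicographically least accepting string of length 4.

1111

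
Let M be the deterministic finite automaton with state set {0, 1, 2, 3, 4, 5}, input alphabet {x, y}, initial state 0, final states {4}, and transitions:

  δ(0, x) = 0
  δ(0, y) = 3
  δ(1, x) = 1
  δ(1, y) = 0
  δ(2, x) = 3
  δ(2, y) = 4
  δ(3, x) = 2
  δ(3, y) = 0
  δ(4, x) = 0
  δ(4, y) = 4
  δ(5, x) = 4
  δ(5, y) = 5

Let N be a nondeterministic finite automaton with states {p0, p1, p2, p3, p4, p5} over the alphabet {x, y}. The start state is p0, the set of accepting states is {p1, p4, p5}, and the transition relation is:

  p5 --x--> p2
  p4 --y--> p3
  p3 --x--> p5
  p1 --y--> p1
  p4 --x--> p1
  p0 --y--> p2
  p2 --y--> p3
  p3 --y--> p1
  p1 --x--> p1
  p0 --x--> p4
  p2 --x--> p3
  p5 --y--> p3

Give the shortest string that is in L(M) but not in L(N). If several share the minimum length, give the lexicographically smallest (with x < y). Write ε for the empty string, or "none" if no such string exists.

The string xyxy is accepted by M but not by N.
No shorter string lies in the difference, and xyxy is the lexicographically first length-4 string in L(M) \ L(N).

xyxy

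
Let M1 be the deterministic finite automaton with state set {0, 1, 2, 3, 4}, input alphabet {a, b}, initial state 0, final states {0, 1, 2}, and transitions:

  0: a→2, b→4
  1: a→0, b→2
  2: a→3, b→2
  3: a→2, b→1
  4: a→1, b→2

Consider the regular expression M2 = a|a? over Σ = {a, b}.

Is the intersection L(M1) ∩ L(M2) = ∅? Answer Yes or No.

The empty string ε is accepted by both M1 and M2.
Hence L(M1) ∩ L(M2) ≠ ∅.

No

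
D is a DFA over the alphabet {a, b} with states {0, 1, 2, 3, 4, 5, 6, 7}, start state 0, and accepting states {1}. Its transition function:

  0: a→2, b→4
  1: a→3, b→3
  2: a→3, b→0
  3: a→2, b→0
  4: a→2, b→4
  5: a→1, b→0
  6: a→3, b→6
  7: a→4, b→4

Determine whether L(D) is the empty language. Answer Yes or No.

The states reachable from the start state are {0, 2, 3, 4}.
None of the accepting states {1} is reachable, so no string is accepted and L(D) = ∅.

Yes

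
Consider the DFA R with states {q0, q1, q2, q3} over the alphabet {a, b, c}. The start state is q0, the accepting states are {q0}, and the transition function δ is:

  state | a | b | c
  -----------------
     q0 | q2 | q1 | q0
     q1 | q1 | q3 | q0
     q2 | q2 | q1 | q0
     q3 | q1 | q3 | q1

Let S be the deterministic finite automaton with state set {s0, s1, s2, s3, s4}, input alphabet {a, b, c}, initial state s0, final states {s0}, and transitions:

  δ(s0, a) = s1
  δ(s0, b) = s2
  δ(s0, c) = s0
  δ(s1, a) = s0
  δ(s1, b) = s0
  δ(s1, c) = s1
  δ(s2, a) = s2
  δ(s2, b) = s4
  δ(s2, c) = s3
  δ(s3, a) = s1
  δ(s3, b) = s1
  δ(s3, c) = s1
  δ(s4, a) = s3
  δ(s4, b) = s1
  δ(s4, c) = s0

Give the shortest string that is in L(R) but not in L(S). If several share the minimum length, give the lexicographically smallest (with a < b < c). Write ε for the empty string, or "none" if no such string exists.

ac

The string ac is accepted by R but not by S.
No shorter string lies in the difference, and ac is the lexicographically first length-2 string in L(R) \ L(S).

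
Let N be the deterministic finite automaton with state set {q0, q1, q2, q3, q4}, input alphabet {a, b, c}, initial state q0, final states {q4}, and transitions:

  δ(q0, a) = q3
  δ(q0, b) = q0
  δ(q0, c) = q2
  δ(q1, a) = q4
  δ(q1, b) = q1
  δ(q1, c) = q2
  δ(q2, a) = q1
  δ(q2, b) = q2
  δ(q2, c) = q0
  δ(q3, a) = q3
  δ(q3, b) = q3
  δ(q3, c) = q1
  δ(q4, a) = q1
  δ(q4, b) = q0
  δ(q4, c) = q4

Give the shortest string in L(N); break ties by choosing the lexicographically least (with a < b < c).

A breadth-first search from q0 reaches an accepting state first via the path q0 → q3 → q1 → q4 on input aca.
No string of length < 3 is accepted (BFS exhausts all shorter strings without reaching an accepting state), and aca is the lexicographically least accepting string of length 3.

aca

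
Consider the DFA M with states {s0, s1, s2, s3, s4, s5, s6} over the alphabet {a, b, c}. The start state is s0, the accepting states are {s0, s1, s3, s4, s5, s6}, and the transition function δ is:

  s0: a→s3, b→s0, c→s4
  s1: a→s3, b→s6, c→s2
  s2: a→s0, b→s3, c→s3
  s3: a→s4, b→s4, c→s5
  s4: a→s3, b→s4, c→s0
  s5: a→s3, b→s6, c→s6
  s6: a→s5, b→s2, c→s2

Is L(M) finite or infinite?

infinite

State s0 is reachable from the start and can reach an accepting state, and it lies on the cycle s0 → s0.
Traversing that cycle any number of times yields accepted strings of unbounded length, so the language is infinite.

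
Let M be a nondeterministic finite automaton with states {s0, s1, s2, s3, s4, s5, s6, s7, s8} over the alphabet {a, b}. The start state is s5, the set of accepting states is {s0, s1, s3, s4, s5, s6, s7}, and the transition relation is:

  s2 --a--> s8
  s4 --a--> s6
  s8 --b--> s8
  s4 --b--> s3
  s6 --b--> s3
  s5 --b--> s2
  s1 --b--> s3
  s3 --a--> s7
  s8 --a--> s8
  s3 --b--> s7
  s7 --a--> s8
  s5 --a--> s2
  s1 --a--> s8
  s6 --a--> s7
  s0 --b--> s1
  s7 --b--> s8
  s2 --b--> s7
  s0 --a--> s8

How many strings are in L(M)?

3

The useful subgraph on states {s2, s5, s7} is acyclic, so L(M) is finite; the longest accepting path visits 3 useful states, giving maximum string length 2.
Counting accepting paths from s5 by length: 1 of length 0, 2 of length 2. Total 3.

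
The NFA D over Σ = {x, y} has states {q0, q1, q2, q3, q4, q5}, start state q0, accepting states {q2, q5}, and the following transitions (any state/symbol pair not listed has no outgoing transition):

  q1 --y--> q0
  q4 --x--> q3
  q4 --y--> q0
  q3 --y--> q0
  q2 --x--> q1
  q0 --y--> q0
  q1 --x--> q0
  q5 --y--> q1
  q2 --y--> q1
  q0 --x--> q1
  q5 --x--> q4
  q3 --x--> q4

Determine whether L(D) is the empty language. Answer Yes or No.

The states reachable from the start state are {q0, q1}.
None of the accepting states {q2, q5} is reachable, so no string is accepted and L(D) = ∅.

Yes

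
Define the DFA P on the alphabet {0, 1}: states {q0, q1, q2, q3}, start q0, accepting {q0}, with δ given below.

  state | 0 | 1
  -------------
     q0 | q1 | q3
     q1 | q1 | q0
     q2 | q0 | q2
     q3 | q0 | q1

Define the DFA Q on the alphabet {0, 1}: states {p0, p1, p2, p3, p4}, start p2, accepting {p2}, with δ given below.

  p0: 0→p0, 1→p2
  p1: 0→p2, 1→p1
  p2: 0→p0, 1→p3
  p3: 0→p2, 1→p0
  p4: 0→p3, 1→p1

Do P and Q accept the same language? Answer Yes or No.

Yes

Exploring the product automaton P × Q from the start pair (q0, p2), following both machines on each input symbol, reaches 3 state pairs: (q0, p2), (q1, p0), (q3, p3).
P accepts in {q0} and Q accepts in {p2}. In every reachable pair the two components are either both accepting — (q0, p2) — or both non-accepting, so no string is accepted by exactly one of the machines: L(P) \ L(Q) and L(Q) \ L(P) are both empty.
Hence every string is accepted by P iff it is accepted by Q, and the two languages coincide.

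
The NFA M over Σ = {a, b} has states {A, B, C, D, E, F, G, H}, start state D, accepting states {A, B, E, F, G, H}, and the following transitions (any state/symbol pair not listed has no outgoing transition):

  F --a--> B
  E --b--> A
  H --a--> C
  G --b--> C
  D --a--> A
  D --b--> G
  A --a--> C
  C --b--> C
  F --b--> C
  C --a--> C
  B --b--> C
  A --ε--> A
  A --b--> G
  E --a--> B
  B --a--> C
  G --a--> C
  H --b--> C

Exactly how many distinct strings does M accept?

3

The useful subgraph on states {A, D, G} is acyclic, so L(M) is finite; the longest accepting path visits 3 useful states, giving maximum string length 2.
Counting accepting paths from D by length: 2 of length 1, 1 of length 2. Total 3.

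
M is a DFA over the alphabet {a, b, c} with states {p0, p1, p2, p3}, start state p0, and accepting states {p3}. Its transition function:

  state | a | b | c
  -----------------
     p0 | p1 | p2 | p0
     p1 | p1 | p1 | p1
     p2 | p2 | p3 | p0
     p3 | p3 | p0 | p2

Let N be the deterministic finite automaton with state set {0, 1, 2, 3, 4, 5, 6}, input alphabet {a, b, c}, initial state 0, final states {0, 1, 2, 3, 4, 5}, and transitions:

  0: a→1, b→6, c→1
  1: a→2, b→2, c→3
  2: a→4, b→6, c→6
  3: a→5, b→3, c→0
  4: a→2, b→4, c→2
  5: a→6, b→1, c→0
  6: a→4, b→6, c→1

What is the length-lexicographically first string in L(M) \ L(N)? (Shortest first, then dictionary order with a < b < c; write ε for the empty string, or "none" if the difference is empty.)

bb

The string bb is accepted by M but not by N.
No shorter string lies in the difference, and bb is the lexicographically first length-2 string in L(M) \ L(N).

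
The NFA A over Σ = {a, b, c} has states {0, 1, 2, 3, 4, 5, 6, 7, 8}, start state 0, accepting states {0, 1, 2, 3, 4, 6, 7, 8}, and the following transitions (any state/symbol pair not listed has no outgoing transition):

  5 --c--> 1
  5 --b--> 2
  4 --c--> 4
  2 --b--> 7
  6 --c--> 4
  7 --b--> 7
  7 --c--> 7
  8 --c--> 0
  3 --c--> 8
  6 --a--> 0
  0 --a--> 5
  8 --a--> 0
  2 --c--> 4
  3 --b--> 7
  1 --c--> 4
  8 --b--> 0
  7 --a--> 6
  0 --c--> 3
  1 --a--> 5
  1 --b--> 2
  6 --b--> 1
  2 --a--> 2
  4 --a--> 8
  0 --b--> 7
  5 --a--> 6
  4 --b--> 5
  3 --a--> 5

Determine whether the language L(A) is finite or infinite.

State 0 is reachable from the start and can reach an accepting state, and it lies on the cycle 0 → 3 → 8 → 0.
Traversing that cycle any number of times yields accepted strings of unbounded length, so the language is infinite.

infinite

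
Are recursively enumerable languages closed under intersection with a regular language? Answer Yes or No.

First check the input against a DFA for the regular language; if it passes, run the recogniser for L and accept when it does.
So the recursively enumerable languages are closed under intersection with a regular language.

Yes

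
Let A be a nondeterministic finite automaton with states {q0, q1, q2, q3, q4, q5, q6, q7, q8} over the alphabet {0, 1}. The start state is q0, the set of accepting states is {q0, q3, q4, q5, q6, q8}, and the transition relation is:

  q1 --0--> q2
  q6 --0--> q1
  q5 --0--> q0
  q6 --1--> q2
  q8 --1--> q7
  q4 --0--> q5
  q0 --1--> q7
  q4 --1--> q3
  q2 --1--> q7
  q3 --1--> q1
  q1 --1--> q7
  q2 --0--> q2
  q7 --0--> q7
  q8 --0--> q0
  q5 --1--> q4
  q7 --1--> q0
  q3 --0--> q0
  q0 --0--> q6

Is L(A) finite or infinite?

State q2 is reachable from the start and can reach an accepting state, and it lies on the cycle q2 → q2.
Traversing that cycle any number of times yields accepted strings of unbounded length, so the language is infinite.

infinite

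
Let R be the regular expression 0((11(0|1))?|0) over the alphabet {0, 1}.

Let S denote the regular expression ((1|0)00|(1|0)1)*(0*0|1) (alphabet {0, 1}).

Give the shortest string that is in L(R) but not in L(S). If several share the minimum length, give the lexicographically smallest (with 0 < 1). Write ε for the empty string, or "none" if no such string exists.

The string 0110 is accepted by R but not by S.
No shorter string lies in the difference, and 0110 is the lexicographically first length-4 string in L(R) \ L(S).

0110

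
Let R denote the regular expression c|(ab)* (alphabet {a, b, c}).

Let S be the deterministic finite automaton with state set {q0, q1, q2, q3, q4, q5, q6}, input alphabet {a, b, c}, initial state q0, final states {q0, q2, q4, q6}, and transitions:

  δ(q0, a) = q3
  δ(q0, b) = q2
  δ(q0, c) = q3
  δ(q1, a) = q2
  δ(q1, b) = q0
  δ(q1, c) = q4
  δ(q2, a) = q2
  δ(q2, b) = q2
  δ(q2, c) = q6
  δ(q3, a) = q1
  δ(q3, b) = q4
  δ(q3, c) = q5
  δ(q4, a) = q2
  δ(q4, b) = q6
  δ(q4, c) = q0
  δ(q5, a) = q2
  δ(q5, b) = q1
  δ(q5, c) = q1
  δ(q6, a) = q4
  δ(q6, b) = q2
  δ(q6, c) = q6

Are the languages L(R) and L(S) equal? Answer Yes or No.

The string c is accepted by R but rejected by S.
So L(R) ≠ L(S).

No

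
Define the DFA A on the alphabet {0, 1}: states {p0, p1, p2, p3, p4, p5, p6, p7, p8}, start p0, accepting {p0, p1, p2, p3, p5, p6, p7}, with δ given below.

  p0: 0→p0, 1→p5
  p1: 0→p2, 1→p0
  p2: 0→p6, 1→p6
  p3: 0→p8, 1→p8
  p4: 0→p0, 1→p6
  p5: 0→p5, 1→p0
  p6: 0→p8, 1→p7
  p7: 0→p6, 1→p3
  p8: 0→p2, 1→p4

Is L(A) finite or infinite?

infinite

State p0 is reachable from the start and can reach an accepting state, and it lies on the cycle p0 → p0.
Traversing that cycle any number of times yields accepted strings of unbounded length, so the language is infinite.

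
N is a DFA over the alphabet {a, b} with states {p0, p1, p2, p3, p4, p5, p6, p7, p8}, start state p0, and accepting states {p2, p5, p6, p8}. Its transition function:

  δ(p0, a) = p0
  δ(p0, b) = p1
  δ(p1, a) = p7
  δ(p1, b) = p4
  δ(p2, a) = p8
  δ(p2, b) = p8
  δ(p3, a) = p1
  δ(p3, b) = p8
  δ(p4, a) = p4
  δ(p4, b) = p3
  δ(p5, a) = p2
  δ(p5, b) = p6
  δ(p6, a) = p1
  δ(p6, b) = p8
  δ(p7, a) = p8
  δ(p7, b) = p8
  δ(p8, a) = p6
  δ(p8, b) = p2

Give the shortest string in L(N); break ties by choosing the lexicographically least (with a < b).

A breadth-first search from p0 reaches an accepting state first via the path p0 → p1 → p7 → p8 on input baa.
No string of length < 3 is accepted (BFS exhausts all shorter strings without reaching an accepting state), and baa is the lexicographically least accepting string of length 3.

baa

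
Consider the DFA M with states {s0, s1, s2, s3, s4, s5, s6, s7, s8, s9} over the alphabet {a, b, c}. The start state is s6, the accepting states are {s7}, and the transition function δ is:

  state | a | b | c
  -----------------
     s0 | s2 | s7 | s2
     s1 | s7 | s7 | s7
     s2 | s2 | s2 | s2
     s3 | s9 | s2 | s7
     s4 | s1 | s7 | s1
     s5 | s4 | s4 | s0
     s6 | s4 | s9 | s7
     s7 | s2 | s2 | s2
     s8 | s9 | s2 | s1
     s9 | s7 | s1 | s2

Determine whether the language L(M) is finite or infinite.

finite

The useful states (reachable from s6 and able to reach an accepting state) are {s1, s4, s6, s7, s9}.
Restricted to these states the transition graph has no cycle, so every accepting path has bounded length and L is finite.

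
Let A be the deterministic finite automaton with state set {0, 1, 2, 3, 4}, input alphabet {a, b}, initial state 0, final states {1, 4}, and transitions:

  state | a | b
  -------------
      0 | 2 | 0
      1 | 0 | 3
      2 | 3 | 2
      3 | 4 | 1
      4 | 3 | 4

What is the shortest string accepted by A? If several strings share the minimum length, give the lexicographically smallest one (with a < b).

A breadth-first search from 0 reaches an accepting state first via the path 0 → 2 → 3 → 4 on input aaa.
No string of length < 3 is accepted (BFS exhausts all shorter strings without reaching an accepting state), and aaa is the lexicographically least accepting string of length 3.

aaa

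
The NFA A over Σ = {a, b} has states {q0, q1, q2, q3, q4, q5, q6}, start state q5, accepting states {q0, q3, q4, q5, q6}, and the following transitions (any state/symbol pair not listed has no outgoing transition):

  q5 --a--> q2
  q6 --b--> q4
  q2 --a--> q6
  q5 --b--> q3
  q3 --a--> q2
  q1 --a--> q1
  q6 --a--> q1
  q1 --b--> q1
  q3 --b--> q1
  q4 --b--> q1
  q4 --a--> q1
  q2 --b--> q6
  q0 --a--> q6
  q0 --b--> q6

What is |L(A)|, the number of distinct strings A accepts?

10

The useful subgraph on states {q2, q3, q4, q5, q6} is acyclic, so L(A) is finite; the longest accepting path visits 5 useful states, giving maximum string length 4.
Counting accepting paths from q5 by length: 1 of length 0, 1 of length 1, 2 of length 2, 4 of length 3, 2 of length 4. Total 10.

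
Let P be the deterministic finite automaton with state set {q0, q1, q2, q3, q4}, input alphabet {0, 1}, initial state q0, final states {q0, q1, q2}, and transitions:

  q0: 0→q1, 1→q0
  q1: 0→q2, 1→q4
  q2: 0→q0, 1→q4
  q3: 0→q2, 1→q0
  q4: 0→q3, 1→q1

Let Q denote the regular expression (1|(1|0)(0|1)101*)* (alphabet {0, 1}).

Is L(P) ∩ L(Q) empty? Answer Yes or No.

No

The empty string ε is accepted by both P and Q.
Hence L(P) ∩ L(Q) ≠ ∅.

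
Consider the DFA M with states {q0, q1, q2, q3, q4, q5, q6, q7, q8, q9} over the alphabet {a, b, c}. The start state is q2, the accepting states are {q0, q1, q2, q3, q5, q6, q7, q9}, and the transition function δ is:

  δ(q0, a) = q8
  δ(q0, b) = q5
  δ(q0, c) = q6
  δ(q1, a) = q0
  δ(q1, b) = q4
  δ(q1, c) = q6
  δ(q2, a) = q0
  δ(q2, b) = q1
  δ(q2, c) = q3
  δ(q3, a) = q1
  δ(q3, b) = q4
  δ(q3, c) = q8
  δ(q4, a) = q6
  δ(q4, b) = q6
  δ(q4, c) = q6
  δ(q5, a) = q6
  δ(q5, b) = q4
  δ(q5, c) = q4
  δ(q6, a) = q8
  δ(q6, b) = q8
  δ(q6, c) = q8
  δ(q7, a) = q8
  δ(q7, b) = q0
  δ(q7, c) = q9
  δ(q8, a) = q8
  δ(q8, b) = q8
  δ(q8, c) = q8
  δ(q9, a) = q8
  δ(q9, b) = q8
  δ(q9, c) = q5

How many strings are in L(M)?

The useful subgraph on states {q0, q1, q2, q3, q4, q5, q6} is acyclic, so L(M) is finite; the longest accepting path visits 7 useful states, giving maximum string length 6.
Counting accepting paths from q2 by length: 1 of length 0, 3 of length 1, 5 of length 2, 11 of length 3, 12 of length 4, 7 of length 5, 6 of length 6. Total 45.

45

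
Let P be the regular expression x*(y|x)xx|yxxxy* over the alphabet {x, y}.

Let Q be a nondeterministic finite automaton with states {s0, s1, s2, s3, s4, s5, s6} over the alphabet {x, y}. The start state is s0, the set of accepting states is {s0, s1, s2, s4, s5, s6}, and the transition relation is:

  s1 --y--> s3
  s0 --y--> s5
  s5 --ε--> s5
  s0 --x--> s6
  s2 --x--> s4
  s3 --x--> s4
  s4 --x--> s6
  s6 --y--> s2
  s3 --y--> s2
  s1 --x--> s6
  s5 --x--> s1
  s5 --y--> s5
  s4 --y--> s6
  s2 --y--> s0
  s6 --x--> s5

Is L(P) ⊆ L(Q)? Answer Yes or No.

Converting the expression P to a DFA (subset construction, then merging equivalent states) gives the minimal DFA with states {p0, p1, p2, p3, p4, p5, p6, p7, p8, p9, p10, p11}, start state p0, accepting states {p7, p9, p10, p11} and transitions p0: x→p1, y→p2; p1: x→p3, y→p4; p2: x→p5, y→p6; p3: x→p7, y→p4; p4: x→p8, y→p6; p5: x→p9, y→p6; p6: x→p6, y→p6; p7: x→p7, y→p4; p8: x→p10, y→p6; p9: x→p11, y→p6; p10: x→p6, y→p6; p11: x→p6, y→p11.
Exploring the product automaton P × Q from the start pair (p0, s0), following both machines on each input symbol, reaches 23 state pairs: (p0, s0), (p1, s6), (p2, s5), (p3, s5), (p4, s2), (p5, s1), (p6, s5), (p7, s1), (p4, s5), (p8, s4), (p6, s0), (p9, s6), (p6, s3), (p6, s1), (p7, s6), (p4, s3), (p8, s1), (p10, s6), (p6, s6), (p11, s5), (p6, s2), (p6, s4), (p7, s5).
P accepts in {p7, p9, p10, p11} and Q accepts in {s0, s1, s2, s4, s5, s6}. The reachable pairs whose P-component is accepting are (p7, s1), (p9, s6), (p7, s6), (p10, s6), (p11, s5), (p7, s5); in each of them the Q-component is accepting too, so the product for L(P) \ L(Q) (P-component accepting, Q-component rejecting) has no reachable accepting pair and the difference is empty.
Hence every string in L(P) is also in L(Q).

Yes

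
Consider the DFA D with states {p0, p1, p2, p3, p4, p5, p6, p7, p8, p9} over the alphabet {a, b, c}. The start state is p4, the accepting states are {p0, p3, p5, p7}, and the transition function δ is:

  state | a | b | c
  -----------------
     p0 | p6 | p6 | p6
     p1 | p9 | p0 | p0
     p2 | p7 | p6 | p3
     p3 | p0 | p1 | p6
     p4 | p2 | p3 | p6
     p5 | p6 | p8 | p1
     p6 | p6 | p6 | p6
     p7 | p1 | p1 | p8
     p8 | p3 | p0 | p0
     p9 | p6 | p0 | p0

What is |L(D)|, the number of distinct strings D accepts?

29

The useful subgraph on states {p0, p1, p2, p3, p4, p7, p8, p9} is acyclic, so L(D) is finite; the longest accepting path visits 8 useful states, giving maximum string length 7.
Counting accepting paths from p4 by length: 1 of length 1, 3 of length 2, 3 of length 3, 11 of length 4, 7 of length 5, 2 of length 6, 2 of length 7. Total 29.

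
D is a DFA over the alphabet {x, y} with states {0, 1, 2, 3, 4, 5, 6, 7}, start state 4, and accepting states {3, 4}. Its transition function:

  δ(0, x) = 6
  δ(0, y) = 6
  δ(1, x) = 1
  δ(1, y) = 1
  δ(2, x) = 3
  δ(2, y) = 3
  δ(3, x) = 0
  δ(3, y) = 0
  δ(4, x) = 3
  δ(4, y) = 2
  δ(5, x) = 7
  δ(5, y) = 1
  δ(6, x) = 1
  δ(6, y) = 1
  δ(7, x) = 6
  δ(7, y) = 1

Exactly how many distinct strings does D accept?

4

The useful subgraph on states {2, 3, 4} is acyclic, so L(D) is finite; the longest accepting path visits 3 useful states, giving maximum string length 2.
Counting accepting paths from 4 by length: 1 of length 0, 1 of length 1, 2 of length 2. Total 4.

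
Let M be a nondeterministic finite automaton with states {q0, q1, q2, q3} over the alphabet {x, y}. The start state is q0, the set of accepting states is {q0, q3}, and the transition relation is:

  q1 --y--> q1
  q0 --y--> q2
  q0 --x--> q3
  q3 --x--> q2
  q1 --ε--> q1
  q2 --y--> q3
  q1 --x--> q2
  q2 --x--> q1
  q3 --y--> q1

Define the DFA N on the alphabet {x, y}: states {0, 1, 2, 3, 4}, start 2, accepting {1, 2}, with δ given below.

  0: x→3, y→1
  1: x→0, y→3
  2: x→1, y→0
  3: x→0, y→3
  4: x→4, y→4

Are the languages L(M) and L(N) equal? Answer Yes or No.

Yes

Exploring the product automaton M × N from the start pair (q0, 2), following both machines on each input symbol, reaches 4 state pairs: (q0, 2), (q3, 1), (q2, 0), (q1, 3).
M accepts in {q0, q3} and N accepts in {1, 2}. In every reachable pair the two components are either both accepting — (q0, 2), (q3, 1) — or both non-accepting, so no string is accepted by exactly one of the machines: L(M) \ L(N) and L(N) \ L(M) are both empty.
Hence every string is accepted by M iff it is accepted by N, and the two languages coincide.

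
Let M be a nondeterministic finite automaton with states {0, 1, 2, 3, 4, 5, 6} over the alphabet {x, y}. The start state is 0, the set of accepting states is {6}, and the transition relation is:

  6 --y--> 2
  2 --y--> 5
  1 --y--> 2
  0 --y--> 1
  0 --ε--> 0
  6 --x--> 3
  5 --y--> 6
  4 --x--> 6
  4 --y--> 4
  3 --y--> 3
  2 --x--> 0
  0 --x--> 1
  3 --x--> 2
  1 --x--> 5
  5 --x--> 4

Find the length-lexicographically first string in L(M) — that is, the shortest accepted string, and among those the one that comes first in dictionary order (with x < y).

xxy

A breadth-first search from 0 reaches an accepting state first via the path 0 → 1 → 5 → 6 on input xxy.
No string of length < 3 is accepted (BFS exhausts all shorter strings without reaching an accepting state), and xxy is the lexicographically least accepting string of length 3.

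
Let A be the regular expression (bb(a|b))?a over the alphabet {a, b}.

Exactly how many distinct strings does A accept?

3

The expression has no Kleene star, so L(A) is finite. Expanding the alternatives gives {a, bbaa, bbba}.
That is 1 of length 1, 2 of length 4: 3 strings in all.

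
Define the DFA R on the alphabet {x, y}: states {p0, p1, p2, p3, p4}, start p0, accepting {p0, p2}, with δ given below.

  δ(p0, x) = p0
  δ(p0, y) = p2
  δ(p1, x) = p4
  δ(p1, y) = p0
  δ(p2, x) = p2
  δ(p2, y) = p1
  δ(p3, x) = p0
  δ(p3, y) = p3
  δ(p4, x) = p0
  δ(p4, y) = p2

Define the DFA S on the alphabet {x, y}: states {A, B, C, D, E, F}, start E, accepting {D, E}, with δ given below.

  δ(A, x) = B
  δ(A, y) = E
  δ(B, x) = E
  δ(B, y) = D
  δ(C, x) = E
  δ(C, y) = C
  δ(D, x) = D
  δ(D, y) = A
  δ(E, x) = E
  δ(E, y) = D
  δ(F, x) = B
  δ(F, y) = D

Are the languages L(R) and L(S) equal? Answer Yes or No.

Exploring the product automaton R × S from the start pair (p0, E), following both machines on each input symbol, reaches 4 state pairs: (p0, E), (p2, D), (p1, A), (p4, B).
R accepts in {p0, p2} and S accepts in {D, E}. In every reachable pair the two components are either both accepting — (p0, E), (p2, D) — or both non-accepting, so no string is accepted by exactly one of the machines: L(R) \ L(S) and L(S) \ L(R) are both empty.
Hence every string is accepted by R iff it is accepted by S, and the two languages coincide.

Yes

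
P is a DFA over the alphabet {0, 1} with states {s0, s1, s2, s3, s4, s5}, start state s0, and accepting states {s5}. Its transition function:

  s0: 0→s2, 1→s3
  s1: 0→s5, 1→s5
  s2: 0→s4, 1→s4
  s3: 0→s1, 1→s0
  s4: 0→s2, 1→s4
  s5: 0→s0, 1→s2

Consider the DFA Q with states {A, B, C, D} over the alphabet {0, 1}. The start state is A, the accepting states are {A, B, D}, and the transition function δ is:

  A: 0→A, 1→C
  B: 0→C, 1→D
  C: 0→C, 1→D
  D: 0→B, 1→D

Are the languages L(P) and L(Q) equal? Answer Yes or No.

No

The string 100 is accepted by P but rejected by Q.
So L(P) ≠ L(Q).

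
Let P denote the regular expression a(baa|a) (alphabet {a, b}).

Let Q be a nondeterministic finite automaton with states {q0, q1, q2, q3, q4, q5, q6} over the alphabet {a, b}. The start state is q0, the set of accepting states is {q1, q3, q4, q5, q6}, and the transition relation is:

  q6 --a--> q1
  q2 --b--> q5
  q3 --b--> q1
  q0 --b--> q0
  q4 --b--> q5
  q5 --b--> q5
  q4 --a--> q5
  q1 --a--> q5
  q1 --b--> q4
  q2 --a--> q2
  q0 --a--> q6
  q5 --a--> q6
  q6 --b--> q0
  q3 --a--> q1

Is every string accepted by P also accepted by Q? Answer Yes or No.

Converting the expression P to a DFA (subset construction, then merging equivalent states) gives the minimal DFA with states {p0, p1, p2, p3, p4, p5}, start state p0, accepting states {p3} and transitions p0: a→p1, b→p2; p1: a→p3, b→p4; p2: a→p2, b→p2; p3: a→p2, b→p2; p4: a→p5, b→p2; p5: a→p3, b→p2.
Exploring the product automaton P × Q from the start pair (p0, q0), following both machines on each input symbol, reaches 10 state pairs: (p0, q0), (p1, q6), (p2, q0), (p3, q1), (p4, q0), (p2, q6), (p2, q5), (p2, q4), (p5, q6), (p2, q1).
P accepts in {p3} and Q accepts in {q1, q3, q4, q5, q6}. The reachable pairs whose P-component is accepting are (p3, q1); in each of them the Q-component is accepting too, so the product for L(P) \ L(Q) (P-component accepting, Q-component rejecting) has no reachable accepting pair and the difference is empty.
Hence every string in L(P) is also in L(Q).

Yes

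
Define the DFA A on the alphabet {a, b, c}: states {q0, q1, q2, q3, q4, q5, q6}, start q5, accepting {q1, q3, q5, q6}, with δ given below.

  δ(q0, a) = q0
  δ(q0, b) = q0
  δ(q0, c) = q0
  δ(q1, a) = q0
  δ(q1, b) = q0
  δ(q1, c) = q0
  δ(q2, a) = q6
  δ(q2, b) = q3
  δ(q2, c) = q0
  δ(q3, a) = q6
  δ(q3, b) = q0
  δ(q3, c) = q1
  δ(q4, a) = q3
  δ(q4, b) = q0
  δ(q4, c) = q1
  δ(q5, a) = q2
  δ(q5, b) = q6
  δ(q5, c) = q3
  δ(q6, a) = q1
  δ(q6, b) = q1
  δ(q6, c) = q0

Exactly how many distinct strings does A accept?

The useful subgraph on states {q1, q2, q3, q5, q6} is acyclic, so L(A) is finite; the longest accepting path visits 5 useful states, giving maximum string length 4.
Counting accepting paths from q5 by length: 1 of length 0, 2 of length 1, 6 of length 2, 6 of length 3, 2 of length 4. Total 17.

17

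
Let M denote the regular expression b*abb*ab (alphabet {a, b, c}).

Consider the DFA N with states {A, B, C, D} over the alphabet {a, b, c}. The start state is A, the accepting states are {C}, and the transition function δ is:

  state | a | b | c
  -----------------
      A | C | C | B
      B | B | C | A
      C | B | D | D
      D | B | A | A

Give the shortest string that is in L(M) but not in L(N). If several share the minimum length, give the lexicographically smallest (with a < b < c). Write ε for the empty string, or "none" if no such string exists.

The string abbab is accepted by M but not by N.
No shorter string lies in the difference, and abbab is the lexicographically first length-5 string in L(M) \ L(N).

abbab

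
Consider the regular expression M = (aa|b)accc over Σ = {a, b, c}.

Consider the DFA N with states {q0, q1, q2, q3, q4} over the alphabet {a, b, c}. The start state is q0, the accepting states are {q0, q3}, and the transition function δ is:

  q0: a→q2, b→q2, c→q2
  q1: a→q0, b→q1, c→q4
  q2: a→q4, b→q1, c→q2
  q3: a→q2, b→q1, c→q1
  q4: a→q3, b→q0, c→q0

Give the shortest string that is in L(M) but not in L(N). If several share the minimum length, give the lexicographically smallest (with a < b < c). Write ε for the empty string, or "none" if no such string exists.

baccc

The string baccc is accepted by M but not by N.
No shorter string lies in the difference, and baccc is the lexicographically first length-5 string in L(M) \ L(N).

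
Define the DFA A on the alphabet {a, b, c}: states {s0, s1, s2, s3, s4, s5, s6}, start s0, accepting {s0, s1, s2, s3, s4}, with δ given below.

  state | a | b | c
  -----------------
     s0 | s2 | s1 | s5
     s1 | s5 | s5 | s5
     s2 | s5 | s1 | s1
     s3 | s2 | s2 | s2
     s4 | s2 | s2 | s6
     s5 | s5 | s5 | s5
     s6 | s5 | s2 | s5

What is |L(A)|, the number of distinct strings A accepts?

5

The useful subgraph on states {s0, s1, s2} is acyclic, so L(A) is finite; the longest accepting path visits 3 useful states, giving maximum string length 2.
Counting accepting paths from s0 by length: 1 of length 0, 2 of length 1, 2 of length 2. Total 5.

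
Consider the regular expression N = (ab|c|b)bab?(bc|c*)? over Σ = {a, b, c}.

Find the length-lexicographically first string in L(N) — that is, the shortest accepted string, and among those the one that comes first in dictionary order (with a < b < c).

bba

By inspection of the expression, no string of length less than 3 matches, and bba is the lexicographically first match of length 3.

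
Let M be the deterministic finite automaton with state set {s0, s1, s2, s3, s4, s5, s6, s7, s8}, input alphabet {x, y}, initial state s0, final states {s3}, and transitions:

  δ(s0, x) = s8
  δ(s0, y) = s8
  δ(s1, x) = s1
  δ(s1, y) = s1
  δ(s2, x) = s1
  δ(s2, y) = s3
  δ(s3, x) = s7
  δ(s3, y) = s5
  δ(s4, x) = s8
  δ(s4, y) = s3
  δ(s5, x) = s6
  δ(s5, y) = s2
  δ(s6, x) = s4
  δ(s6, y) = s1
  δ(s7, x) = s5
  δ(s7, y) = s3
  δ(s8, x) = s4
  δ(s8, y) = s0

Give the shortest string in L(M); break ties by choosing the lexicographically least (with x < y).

xxy

A breadth-first search from s0 reaches an accepting state first via the path s0 → s8 → s4 → s3 on input xxy.
No string of length < 3 is accepted (BFS exhausts all shorter strings without reaching an accepting state), and xxy is the lexicographically least accepting string of length 3.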